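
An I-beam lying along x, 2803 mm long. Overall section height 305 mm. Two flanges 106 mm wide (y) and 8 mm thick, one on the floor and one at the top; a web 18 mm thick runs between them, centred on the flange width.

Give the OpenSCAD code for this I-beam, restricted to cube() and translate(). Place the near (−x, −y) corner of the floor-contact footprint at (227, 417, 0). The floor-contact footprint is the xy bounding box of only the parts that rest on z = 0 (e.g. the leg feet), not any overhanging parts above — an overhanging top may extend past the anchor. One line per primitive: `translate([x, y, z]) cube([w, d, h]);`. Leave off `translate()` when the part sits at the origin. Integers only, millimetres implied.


translate([227, 417, 0]) cube([2803, 106, 8]);
translate([227, 461, 8]) cube([2803, 18, 289]);
translate([227, 417, 297]) cube([2803, 106, 8]);


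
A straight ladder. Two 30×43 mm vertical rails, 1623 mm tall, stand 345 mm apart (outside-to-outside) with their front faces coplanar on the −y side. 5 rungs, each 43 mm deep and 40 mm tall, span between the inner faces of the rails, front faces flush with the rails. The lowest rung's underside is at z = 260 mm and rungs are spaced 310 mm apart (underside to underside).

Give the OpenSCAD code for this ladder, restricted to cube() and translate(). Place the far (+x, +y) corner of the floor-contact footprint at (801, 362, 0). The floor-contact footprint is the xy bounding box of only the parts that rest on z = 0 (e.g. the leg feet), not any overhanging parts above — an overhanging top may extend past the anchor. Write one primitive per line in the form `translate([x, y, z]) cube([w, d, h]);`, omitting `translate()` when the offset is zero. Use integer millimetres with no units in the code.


translate([456, 319, 0]) cube([30, 43, 1623]);
translate([771, 319, 0]) cube([30, 43, 1623]);
translate([486, 319, 260]) cube([285, 43, 40]);
translate([486, 319, 570]) cube([285, 43, 40]);
translate([486, 319, 880]) cube([285, 43, 40]);
translate([486, 319, 1190]) cube([285, 43, 40]);
translate([486, 319, 1500]) cube([285, 43, 40]);


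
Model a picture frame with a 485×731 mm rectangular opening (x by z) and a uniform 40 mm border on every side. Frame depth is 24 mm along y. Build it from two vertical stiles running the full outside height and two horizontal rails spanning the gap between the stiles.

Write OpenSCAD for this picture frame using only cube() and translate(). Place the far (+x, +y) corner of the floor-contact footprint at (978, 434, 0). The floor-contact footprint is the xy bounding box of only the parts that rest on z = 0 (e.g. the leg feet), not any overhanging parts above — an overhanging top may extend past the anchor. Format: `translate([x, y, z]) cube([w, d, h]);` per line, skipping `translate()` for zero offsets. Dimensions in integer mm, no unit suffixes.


translate([413, 410, 0]) cube([40, 24, 811]);
translate([938, 410, 0]) cube([40, 24, 811]);
translate([453, 410, 0]) cube([485, 24, 40]);
translate([453, 410, 771]) cube([485, 24, 40]);


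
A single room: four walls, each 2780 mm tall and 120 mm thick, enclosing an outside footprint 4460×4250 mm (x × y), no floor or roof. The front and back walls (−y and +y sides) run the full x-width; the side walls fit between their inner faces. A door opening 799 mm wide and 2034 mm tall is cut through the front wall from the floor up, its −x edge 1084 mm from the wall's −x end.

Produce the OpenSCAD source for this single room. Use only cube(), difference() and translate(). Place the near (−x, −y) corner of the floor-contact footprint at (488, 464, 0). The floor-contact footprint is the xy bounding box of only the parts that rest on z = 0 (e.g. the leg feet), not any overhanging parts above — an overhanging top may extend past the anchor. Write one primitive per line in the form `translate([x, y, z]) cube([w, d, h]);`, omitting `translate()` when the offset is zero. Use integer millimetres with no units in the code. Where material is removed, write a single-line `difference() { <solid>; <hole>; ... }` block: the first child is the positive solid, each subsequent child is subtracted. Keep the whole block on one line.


difference() { translate([488, 464, 0]) cube([4460, 120, 2780]); translate([1572, 464, 0]) cube([799, 120, 2034]); }
translate([488, 4594, 0]) cube([4460, 120, 2780]);
translate([488, 584, 0]) cube([120, 4010, 2780]);
translate([4828, 584, 0]) cube([120, 4010, 2780]);


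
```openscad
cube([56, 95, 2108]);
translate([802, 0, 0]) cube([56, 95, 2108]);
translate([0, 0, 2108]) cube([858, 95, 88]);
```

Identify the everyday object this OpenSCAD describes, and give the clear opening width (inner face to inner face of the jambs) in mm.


A door frame. The clear opening width is 746 mm.

Two 2108 mm tall posts with a header on top — a door frame. The left jamb is 56 mm wide at x = 0; the right jamb starts at x = 802. The clear opening is 802 − 56 = 746 mm.


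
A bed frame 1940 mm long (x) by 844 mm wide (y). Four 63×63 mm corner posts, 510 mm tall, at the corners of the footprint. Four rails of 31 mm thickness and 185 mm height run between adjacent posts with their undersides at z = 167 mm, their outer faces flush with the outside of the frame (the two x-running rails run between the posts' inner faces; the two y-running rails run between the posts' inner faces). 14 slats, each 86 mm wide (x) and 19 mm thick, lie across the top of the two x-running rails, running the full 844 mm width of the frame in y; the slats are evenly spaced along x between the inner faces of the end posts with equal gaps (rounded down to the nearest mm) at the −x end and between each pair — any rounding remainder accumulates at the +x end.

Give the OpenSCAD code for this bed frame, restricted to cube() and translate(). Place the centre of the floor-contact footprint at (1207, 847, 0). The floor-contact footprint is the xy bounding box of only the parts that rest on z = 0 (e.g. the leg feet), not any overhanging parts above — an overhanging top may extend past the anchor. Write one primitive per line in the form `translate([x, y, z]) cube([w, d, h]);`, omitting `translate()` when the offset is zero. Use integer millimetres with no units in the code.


translate([237, 425, 0]) cube([63, 63, 510]);
translate([237, 1206, 0]) cube([63, 63, 510]);
translate([2114, 425, 0]) cube([63, 63, 510]);
translate([2114, 1206, 0]) cube([63, 63, 510]);
translate([300, 425, 167]) cube([1814, 31, 185]);
translate([300, 1238, 167]) cube([1814, 31, 185]);
translate([237, 488, 167]) cube([31, 718, 185]);
translate([2146, 488, 167]) cube([31, 718, 185]);
translate([340, 425, 352]) cube([86, 844, 19]);
translate([466, 425, 352]) cube([86, 844, 19]);
translate([592, 425, 352]) cube([86, 844, 19]);
translate([718, 425, 352]) cube([86, 844, 19]);
translate([844, 425, 352]) cube([86, 844, 19]);
translate([970, 425, 352]) cube([86, 844, 19]);
translate([1096, 425, 352]) cube([86, 844, 19]);
translate([1222, 425, 352]) cube([86, 844, 19]);
translate([1348, 425, 352]) cube([86, 844, 19]);
translate([1474, 425, 352]) cube([86, 844, 19]);
translate([1600, 425, 352]) cube([86, 844, 19]);
translate([1726, 425, 352]) cube([86, 844, 19]);
translate([1852, 425, 352]) cube([86, 844, 19]);
translate([1978, 425, 352]) cube([86, 844, 19]);


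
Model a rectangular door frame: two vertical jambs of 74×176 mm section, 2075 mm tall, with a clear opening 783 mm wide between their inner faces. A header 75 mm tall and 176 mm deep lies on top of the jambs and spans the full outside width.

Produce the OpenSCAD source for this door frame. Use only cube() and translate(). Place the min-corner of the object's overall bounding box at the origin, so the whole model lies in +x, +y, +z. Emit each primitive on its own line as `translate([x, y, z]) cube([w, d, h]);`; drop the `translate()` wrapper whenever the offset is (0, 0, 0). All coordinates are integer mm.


cube([74, 176, 2075]);
translate([857, 0, 0]) cube([74, 176, 2075]);
translate([0, 0, 2075]) cube([931, 176, 75]);


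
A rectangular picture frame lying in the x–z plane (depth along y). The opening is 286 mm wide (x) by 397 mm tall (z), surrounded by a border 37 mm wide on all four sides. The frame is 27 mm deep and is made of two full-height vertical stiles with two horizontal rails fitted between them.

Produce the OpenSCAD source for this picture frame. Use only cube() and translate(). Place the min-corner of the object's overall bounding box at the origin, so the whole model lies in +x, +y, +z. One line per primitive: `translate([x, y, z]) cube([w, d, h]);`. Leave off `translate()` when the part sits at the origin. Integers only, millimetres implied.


cube([37, 27, 471]);
translate([323, 0, 0]) cube([37, 27, 471]);
translate([37, 0, 0]) cube([286, 27, 37]);
translate([37, 0, 434]) cube([286, 27, 37]);


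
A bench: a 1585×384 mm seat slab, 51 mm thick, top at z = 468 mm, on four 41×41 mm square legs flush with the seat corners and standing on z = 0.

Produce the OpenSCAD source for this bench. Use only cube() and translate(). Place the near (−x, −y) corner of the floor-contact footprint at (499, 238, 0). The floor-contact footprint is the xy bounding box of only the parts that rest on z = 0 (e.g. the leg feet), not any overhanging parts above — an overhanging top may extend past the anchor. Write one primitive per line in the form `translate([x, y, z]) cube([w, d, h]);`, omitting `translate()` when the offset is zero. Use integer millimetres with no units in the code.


translate([499, 238, 417]) cube([1585, 384, 51]);
translate([499, 238, 0]) cube([41, 41, 417]);
translate([499, 581, 0]) cube([41, 41, 417]);
translate([2043, 238, 0]) cube([41, 41, 417]);
translate([2043, 581, 0]) cube([41, 41, 417]);


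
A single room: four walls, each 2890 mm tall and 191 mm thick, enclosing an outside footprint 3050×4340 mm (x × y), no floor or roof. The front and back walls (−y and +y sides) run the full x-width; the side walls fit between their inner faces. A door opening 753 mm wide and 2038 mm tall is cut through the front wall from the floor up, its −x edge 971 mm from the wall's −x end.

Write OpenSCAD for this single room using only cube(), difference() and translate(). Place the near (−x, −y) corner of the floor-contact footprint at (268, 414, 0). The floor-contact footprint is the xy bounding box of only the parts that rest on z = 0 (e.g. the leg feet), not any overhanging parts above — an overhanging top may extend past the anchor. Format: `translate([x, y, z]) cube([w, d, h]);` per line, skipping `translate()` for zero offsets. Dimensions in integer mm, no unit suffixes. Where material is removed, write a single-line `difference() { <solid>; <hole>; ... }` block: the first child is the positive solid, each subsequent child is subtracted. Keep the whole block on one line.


difference() { translate([268, 414, 0]) cube([3050, 191, 2890]); translate([1239, 414, 0]) cube([753, 191, 2038]); }
translate([268, 4563, 0]) cube([3050, 191, 2890]);
translate([268, 605, 0]) cube([191, 3958, 2890]);
translate([3127, 605, 0]) cube([191, 3958, 2890]);


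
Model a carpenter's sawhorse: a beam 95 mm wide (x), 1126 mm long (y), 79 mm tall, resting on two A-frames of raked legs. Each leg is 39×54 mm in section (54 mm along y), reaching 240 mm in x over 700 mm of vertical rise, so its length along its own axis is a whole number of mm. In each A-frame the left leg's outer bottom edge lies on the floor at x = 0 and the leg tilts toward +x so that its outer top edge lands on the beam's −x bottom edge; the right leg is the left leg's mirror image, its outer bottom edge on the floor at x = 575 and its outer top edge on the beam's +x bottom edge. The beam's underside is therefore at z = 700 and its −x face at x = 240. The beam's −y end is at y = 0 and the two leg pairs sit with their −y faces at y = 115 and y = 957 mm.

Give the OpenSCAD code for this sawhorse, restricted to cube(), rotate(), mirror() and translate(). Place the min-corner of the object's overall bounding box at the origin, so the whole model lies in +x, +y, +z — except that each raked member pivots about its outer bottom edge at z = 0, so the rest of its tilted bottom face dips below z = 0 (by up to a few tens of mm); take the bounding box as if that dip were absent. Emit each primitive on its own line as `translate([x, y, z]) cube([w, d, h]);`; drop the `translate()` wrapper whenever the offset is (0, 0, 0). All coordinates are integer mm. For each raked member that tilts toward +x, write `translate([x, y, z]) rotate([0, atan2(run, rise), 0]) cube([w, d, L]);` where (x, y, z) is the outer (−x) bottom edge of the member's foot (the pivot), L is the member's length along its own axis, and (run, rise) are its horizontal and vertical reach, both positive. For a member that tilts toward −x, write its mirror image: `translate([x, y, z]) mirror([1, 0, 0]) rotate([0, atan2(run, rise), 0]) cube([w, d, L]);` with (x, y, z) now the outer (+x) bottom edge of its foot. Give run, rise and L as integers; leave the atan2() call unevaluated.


translate([240, 0, 700]) cube([95, 1126, 79]);
translate([0, 115, 0]) rotate([0, atan2(240, 700), 0]) cube([39, 54, 740]);
translate([575, 115, 0]) mirror([1, 0, 0]) rotate([0, atan2(240, 700), 0]) cube([39, 54, 740]);
translate([0, 957, 0]) rotate([0, atan2(240, 700), 0]) cube([39, 54, 740]);
translate([575, 957, 0]) mirror([1, 0, 0]) rotate([0, atan2(240, 700), 0]) cube([39, 54, 740]);


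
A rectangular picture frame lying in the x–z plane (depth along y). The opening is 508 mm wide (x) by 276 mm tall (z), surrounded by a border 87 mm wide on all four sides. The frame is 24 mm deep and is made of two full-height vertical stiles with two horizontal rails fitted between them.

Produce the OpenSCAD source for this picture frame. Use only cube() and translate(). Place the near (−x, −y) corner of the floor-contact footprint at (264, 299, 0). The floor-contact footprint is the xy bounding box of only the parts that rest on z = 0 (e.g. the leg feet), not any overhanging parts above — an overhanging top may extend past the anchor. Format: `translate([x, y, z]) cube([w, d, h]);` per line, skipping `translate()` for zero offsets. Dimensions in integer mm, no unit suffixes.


translate([264, 299, 0]) cube([87, 24, 450]);
translate([859, 299, 0]) cube([87, 24, 450]);
translate([351, 299, 0]) cube([508, 24, 87]);
translate([351, 299, 363]) cube([508, 24, 87]);


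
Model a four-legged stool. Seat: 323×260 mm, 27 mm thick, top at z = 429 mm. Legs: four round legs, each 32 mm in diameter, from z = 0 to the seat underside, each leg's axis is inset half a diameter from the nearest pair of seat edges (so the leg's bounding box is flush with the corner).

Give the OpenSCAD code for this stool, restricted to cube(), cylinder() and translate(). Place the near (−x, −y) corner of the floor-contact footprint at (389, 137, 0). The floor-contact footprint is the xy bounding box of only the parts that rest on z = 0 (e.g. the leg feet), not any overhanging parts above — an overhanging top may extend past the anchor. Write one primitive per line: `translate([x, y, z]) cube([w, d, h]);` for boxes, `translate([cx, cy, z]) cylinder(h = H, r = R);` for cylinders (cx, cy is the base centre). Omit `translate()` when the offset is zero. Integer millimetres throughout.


translate([389, 137, 402]) cube([323, 260, 27]);
translate([405, 153, 0]) cylinder(h = 402, r = 16);
translate([696, 153, 0]) cylinder(h = 402, r = 16);
translate([405, 381, 0]) cylinder(h = 402, r = 16);
translate([696, 381, 0]) cylinder(h = 402, r = 16);


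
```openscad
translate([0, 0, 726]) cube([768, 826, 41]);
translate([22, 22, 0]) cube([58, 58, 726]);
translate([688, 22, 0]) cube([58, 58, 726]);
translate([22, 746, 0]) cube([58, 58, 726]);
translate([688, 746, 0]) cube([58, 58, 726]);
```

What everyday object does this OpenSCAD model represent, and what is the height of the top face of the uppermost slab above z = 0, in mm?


A table. The table height is 767 mm.

A 768×826×41 slab sits at z = 726 on four 58 mm square posts — a table. The top surface is at 726 + 41 = 767 mm.


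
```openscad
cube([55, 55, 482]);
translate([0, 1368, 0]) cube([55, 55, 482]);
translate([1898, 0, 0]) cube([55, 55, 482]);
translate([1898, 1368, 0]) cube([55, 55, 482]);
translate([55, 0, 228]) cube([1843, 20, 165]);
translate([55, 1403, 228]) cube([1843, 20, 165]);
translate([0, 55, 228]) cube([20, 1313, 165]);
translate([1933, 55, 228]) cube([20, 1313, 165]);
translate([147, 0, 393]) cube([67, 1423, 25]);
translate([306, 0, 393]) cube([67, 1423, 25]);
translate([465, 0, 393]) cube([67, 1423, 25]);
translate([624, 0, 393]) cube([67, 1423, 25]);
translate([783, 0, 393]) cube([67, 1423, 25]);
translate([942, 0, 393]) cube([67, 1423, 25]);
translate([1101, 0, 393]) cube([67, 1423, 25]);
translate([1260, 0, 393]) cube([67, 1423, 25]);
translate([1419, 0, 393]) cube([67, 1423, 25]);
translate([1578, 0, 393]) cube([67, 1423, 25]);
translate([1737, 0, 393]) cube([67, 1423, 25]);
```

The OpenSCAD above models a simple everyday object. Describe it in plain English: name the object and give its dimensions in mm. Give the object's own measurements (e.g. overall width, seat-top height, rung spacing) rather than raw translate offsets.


A bed frame 1953 mm long (x) by 1423 mm wide (y). Four 55×55 mm corner posts, 482 mm tall, at the corners of the footprint. Four rails of 20 mm thickness and 165 mm height run between adjacent posts with their undersides at z = 228 mm, their outer faces flush with the outside of the frame (the two x-running rails run between the posts' inner faces; the two y-running rails run between the posts' inner faces). 11 slats, each 67 mm wide (x) and 25 mm thick, lie across the top of the two x-running rails, running the full 1423 mm width of the frame in y; along x they sit between the end posts with a 92 mm gap after the −x posts and between neighbouring slats, leaving 94 mm before the +x posts.


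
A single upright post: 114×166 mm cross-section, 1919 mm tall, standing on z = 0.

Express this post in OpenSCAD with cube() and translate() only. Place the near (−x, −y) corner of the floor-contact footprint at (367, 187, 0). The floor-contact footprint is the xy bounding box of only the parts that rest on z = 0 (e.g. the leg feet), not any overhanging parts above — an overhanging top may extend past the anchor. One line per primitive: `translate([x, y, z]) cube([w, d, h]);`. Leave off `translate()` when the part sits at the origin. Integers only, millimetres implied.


translate([367, 187, 0]) cube([114, 166, 1919]);


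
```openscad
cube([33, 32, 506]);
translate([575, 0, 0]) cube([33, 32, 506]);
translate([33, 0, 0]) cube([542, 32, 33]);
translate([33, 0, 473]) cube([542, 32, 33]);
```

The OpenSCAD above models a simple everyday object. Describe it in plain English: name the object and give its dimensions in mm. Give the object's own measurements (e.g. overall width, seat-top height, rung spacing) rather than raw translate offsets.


A rectangular picture frame lying in the x–z plane (depth along y). The opening is 542 mm wide (x) by 440 mm tall (z), surrounded by a border 33 mm wide on all four sides. The frame is 32 mm deep and is made of two full-height vertical stiles with two horizontal rails fitted between them.


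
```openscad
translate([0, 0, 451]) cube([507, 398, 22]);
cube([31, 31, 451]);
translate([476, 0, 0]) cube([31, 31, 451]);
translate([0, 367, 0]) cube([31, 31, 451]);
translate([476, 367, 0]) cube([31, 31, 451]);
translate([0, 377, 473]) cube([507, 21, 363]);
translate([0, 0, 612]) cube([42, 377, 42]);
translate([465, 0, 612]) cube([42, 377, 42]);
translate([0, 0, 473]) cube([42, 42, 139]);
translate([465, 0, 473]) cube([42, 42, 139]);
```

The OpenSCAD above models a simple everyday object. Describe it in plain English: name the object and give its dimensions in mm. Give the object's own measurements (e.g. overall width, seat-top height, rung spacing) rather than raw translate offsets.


A chair. The seat is a 507×398×22 mm slab with its top at z = 473 mm, on four 31×31 mm corner legs (flush with the seat edges, standing on z = 0). A flat backrest 21 mm thick, 363 mm tall, spans the full seat width and rises from the seat top along its +y edge, rear face flush with the rear of the seat. Two armrests of 42×42 mm section run along each side from the seat's front edge to the front of the backrest, top faces 181 mm above the seat top and outer faces flush with the seat's x-edges; a 42×42 mm post under the front of each armrest stands on the seat at the front corner.


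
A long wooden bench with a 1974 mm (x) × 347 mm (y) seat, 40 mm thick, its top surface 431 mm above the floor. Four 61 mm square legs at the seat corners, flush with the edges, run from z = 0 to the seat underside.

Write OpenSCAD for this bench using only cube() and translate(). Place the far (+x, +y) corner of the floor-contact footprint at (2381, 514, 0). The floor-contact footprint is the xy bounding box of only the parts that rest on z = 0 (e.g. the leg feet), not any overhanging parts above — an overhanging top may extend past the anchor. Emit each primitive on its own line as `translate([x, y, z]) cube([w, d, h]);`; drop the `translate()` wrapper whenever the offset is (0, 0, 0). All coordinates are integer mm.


translate([407, 167, 391]) cube([1974, 347, 40]);
translate([407, 167, 0]) cube([61, 61, 391]);
translate([407, 453, 0]) cube([61, 61, 391]);
translate([2320, 167, 0]) cube([61, 61, 391]);
translate([2320, 453, 0]) cube([61, 61, 391]);


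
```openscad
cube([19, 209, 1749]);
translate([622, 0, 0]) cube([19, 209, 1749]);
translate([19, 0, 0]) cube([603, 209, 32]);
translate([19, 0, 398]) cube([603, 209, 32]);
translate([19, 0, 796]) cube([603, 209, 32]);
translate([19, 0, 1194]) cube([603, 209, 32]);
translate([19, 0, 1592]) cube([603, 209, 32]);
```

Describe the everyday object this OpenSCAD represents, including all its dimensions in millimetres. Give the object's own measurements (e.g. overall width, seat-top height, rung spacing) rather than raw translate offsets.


An open bookshelf. Two side panels, each 19 mm thick, 209 mm deep and 1749 mm tall, stand 641 mm apart (outside-to-outside). Between them sit 5 shelves, each 32 mm thick and 209 mm deep, spanning the full gap between the sides. The bottom shelf rests on the floor (its underside at z = 0) and the clear gap between one shelf's top and the next shelf's underside is 366 mm.


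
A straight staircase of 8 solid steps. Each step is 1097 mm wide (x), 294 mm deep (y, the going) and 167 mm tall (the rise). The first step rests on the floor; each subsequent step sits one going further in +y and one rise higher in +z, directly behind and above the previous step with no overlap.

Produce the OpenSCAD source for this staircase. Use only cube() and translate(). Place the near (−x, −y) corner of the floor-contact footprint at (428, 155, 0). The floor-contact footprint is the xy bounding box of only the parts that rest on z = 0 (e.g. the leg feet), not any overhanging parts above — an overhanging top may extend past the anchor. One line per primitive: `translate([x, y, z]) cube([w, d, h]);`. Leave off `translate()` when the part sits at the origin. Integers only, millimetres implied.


translate([428, 155, 0]) cube([1097, 294, 167]);
translate([428, 449, 167]) cube([1097, 294, 167]);
translate([428, 743, 334]) cube([1097, 294, 167]);
translate([428, 1037, 501]) cube([1097, 294, 167]);
translate([428, 1331, 668]) cube([1097, 294, 167]);
translate([428, 1625, 835]) cube([1097, 294, 167]);
translate([428, 1919, 1002]) cube([1097, 294, 167]);
translate([428, 2213, 1169]) cube([1097, 294, 167]);


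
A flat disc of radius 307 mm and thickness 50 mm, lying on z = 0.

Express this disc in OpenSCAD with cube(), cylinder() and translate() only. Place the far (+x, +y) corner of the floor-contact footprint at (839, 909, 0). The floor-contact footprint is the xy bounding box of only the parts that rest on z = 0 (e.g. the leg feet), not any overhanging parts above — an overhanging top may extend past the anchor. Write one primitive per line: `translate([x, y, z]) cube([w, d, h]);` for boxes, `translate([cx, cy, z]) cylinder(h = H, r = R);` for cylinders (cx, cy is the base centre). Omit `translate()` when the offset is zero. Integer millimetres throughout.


translate([532, 602, 0]) cylinder(h = 50, r = 307);


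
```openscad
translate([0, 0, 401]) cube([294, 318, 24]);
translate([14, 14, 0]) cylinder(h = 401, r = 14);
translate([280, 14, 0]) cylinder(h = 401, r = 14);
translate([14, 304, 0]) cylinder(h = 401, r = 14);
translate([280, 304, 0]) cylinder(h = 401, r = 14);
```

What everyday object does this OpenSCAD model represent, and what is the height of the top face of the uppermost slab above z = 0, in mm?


A stool. The seat height is 425 mm.

A 294×318×24 slab at z = 401 on four corner cylinders — a stool. The seat top is 401 + 24 = 425 mm.


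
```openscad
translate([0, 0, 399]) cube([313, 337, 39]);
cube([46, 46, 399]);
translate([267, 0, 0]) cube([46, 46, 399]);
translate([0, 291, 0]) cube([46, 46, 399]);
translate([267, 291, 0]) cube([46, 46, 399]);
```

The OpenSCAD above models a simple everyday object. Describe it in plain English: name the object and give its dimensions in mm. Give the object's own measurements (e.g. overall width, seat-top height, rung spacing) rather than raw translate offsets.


A four-legged stool. The seat is a 313×337×39 mm slab whose top surface is at z = 438 mm; four square legs, each 46×46 mm in cross-section, run from the floor (z = 0) to the underside of the seat, each flush with a corner of the seat.


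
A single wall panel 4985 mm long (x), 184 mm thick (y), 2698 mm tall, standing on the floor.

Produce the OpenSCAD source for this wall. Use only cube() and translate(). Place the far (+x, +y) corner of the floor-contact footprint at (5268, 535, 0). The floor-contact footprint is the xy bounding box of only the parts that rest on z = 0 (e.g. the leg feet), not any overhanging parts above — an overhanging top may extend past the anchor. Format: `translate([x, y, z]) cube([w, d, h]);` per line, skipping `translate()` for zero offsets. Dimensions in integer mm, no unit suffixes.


translate([283, 351, 0]) cube([4985, 184, 2698]);


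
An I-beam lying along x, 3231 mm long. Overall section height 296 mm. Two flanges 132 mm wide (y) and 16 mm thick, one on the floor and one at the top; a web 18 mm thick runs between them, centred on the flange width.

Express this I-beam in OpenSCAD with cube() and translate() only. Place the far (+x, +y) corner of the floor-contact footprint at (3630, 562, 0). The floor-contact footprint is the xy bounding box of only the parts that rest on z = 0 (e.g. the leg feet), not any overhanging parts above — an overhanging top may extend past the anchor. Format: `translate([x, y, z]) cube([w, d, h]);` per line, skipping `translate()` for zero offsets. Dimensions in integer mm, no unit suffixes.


translate([399, 430, 0]) cube([3231, 132, 16]);
translate([399, 487, 16]) cube([3231, 18, 264]);
translate([399, 430, 280]) cube([3231, 132, 16]);


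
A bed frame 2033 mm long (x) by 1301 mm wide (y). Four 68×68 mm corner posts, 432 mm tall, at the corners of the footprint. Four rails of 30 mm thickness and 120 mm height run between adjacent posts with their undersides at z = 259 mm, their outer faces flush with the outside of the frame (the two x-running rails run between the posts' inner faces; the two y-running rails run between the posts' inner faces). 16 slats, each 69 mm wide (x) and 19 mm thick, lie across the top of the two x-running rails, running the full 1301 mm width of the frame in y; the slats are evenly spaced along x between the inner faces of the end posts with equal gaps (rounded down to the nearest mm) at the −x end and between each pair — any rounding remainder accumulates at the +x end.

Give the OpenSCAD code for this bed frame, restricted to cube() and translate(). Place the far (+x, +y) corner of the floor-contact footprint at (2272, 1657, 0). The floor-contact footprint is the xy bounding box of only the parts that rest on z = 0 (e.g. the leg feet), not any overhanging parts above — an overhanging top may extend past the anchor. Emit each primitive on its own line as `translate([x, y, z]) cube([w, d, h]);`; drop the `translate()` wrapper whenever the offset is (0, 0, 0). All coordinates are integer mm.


translate([239, 356, 0]) cube([68, 68, 432]);
translate([239, 1589, 0]) cube([68, 68, 432]);
translate([2204, 356, 0]) cube([68, 68, 432]);
translate([2204, 1589, 0]) cube([68, 68, 432]);
translate([307, 356, 259]) cube([1897, 30, 120]);
translate([307, 1627, 259]) cube([1897, 30, 120]);
translate([239, 424, 259]) cube([30, 1165, 120]);
translate([2242, 424, 259]) cube([30, 1165, 120]);
translate([353, 356, 379]) cube([69, 1301, 19]);
translate([468, 356, 379]) cube([69, 1301, 19]);
translate([583, 356, 379]) cube([69, 1301, 19]);
translate([698, 356, 379]) cube([69, 1301, 19]);
translate([813, 356, 379]) cube([69, 1301, 19]);
translate([928, 356, 379]) cube([69, 1301, 19]);
translate([1043, 356, 379]) cube([69, 1301, 19]);
translate([1158, 356, 379]) cube([69, 1301, 19]);
translate([1273, 356, 379]) cube([69, 1301, 19]);
translate([1388, 356, 379]) cube([69, 1301, 19]);
translate([1503, 356, 379]) cube([69, 1301, 19]);
translate([1618, 356, 379]) cube([69, 1301, 19]);
translate([1733, 356, 379]) cube([69, 1301, 19]);
translate([1848, 356, 379]) cube([69, 1301, 19]);
translate([1963, 356, 379]) cube([69, 1301, 19]);
translate([2078, 356, 379]) cube([69, 1301, 19]);


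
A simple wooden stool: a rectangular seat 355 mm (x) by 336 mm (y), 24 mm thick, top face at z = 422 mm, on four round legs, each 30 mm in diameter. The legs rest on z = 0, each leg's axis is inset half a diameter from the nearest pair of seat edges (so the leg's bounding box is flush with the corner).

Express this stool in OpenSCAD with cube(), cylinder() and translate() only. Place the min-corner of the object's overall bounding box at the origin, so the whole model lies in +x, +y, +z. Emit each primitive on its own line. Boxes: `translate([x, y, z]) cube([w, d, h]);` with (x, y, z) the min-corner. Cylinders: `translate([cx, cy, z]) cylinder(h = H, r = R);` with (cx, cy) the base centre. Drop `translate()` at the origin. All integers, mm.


translate([0, 0, 398]) cube([355, 336, 24]);
translate([15, 15, 0]) cylinder(h = 398, r = 15);
translate([340, 15, 0]) cylinder(h = 398, r = 15);
translate([15, 321, 0]) cylinder(h = 398, r = 15);
translate([340, 321, 0]) cylinder(h = 398, r = 15);


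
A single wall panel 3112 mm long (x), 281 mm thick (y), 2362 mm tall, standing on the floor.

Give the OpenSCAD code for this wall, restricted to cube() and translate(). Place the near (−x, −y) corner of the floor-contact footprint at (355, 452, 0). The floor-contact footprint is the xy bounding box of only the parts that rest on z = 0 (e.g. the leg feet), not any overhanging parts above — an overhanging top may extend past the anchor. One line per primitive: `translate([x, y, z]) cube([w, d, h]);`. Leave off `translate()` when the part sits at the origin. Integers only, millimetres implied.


translate([355, 452, 0]) cube([3112, 281, 2362]);


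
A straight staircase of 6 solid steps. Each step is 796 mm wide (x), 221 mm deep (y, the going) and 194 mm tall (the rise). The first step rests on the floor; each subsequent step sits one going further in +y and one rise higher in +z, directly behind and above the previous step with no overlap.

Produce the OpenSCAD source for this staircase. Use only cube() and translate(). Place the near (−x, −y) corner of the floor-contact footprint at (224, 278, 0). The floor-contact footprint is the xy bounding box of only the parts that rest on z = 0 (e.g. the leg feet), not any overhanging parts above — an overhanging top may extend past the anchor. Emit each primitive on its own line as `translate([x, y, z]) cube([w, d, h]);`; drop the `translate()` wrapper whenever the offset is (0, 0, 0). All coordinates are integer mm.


translate([224, 278, 0]) cube([796, 221, 194]);
translate([224, 499, 194]) cube([796, 221, 194]);
translate([224, 720, 388]) cube([796, 221, 194]);
translate([224, 941, 582]) cube([796, 221, 194]);
translate([224, 1162, 776]) cube([796, 221, 194]);
translate([224, 1383, 970]) cube([796, 221, 194]);


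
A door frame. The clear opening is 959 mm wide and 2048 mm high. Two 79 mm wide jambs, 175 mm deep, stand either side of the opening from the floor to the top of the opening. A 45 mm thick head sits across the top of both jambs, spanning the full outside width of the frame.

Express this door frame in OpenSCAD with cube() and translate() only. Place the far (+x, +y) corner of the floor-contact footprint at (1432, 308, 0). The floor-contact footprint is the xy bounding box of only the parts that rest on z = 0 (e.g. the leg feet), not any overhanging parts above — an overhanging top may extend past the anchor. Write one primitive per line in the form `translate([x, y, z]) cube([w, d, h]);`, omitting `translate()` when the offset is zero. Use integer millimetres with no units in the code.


translate([315, 133, 0]) cube([79, 175, 2048]);
translate([1353, 133, 0]) cube([79, 175, 2048]);
translate([315, 133, 2048]) cube([1117, 175, 45]);


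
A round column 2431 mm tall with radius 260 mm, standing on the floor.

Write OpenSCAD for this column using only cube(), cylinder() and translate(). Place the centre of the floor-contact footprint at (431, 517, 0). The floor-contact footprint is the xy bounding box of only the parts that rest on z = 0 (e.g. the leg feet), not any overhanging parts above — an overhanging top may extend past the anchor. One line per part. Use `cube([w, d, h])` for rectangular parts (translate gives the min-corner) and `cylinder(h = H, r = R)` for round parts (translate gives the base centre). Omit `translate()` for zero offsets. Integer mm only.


translate([431, 517, 0]) cylinder(h = 2431, r = 260);


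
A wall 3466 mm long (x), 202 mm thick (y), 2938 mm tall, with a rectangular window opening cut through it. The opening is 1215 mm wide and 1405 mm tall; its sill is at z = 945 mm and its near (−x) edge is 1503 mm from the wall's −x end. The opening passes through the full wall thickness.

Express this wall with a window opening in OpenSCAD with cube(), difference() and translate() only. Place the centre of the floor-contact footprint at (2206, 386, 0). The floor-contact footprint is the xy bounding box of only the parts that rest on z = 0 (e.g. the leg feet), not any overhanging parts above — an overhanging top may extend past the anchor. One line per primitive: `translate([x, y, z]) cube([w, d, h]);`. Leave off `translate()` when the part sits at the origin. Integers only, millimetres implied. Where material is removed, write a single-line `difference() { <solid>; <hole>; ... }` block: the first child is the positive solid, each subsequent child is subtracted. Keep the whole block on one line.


difference() { translate([473, 285, 0]) cube([3466, 202, 2938]); translate([1976, 285, 945]) cube([1215, 202, 1405]); }


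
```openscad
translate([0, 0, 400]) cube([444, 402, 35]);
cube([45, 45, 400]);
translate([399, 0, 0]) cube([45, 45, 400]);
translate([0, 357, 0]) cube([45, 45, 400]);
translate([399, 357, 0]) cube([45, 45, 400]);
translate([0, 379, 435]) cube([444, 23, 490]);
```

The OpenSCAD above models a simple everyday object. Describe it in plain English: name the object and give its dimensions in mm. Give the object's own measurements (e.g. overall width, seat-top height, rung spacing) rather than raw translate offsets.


A chair. The seat is a 444×402×35 mm slab with its top at z = 435 mm, on four 45×45 mm corner legs (flush with the seat edges, standing on z = 0). A flat backrest 23 mm thick, 490 mm tall, spans the full seat width and rises from the seat top along its +y edge, rear face flush with the rear of the seat.


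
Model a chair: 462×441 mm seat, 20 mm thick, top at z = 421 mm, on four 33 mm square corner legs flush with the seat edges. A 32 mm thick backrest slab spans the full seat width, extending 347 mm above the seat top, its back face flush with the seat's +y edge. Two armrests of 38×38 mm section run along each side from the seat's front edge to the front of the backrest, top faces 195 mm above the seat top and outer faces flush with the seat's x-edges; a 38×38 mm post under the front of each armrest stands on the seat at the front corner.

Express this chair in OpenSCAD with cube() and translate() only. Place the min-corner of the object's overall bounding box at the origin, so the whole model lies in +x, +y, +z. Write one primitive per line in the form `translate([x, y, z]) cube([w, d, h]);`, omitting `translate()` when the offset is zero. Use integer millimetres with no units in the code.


translate([0, 0, 401]) cube([462, 441, 20]);
cube([33, 33, 401]);
translate([429, 0, 0]) cube([33, 33, 401]);
translate([0, 408, 0]) cube([33, 33, 401]);
translate([429, 408, 0]) cube([33, 33, 401]);
translate([0, 409, 421]) cube([462, 32, 347]);
translate([0, 0, 578]) cube([38, 409, 38]);
translate([424, 0, 578]) cube([38, 409, 38]);
translate([0, 0, 421]) cube([38, 38, 157]);
translate([424, 0, 421]) cube([38, 38, 157]);


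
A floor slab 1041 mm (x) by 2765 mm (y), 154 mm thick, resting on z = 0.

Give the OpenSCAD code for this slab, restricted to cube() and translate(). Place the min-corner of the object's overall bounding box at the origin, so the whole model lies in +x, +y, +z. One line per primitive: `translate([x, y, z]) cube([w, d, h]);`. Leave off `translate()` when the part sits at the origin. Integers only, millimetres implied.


cube([1041, 2765, 154]);


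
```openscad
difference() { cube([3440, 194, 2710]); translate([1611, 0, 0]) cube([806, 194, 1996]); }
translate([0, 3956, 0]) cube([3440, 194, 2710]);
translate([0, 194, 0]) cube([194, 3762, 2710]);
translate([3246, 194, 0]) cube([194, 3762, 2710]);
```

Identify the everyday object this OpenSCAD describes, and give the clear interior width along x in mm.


A single room. The interior width is 3052 mm.

Four walls enclosing a rectangle with a door in the front wall — a room. Outside width 3440 minus two 194 mm walls gives 3052 mm.


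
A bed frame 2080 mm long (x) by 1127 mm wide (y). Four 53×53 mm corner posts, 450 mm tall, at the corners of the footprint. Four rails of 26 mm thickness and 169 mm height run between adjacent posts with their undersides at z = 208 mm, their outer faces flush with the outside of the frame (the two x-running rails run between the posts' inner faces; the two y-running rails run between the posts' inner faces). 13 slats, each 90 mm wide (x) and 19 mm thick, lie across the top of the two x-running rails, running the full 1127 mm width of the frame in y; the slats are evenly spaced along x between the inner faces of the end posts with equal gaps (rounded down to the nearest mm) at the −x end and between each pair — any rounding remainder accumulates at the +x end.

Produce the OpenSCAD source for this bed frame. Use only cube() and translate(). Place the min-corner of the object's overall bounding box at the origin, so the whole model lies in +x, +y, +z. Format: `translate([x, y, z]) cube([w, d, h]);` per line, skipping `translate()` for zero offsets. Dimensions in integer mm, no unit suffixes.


cube([53, 53, 450]);
translate([0, 1074, 0]) cube([53, 53, 450]);
translate([2027, 0, 0]) cube([53, 53, 450]);
translate([2027, 1074, 0]) cube([53, 53, 450]);
translate([53, 0, 208]) cube([1974, 26, 169]);
translate([53, 1101, 208]) cube([1974, 26, 169]);
translate([0, 53, 208]) cube([26, 1021, 169]);
translate([2054, 53, 208]) cube([26, 1021, 169]);
translate([110, 0, 377]) cube([90, 1127, 19]);
translate([257, 0, 377]) cube([90, 1127, 19]);
translate([404, 0, 377]) cube([90, 1127, 19]);
translate([551, 0, 377]) cube([90, 1127, 19]);
translate([698, 0, 377]) cube([90, 1127, 19]);
translate([845, 0, 377]) cube([90, 1127, 19]);
translate([992, 0, 377]) cube([90, 1127, 19]);
translate([1139, 0, 377]) cube([90, 1127, 19]);
translate([1286, 0, 377]) cube([90, 1127, 19]);
translate([1433, 0, 377]) cube([90, 1127, 19]);
translate([1580, 0, 377]) cube([90, 1127, 19]);
translate([1727, 0, 377]) cube([90, 1127, 19]);
translate([1874, 0, 377]) cube([90, 1127, 19]);
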